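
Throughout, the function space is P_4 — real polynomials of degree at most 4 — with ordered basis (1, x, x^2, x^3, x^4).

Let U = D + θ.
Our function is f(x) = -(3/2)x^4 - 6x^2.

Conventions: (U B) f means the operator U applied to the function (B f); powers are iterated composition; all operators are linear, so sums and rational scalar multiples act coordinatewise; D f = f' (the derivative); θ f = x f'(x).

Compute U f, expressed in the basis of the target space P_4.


the image equals g(x) = -6x^4 - 6x^3 - 12x^2 - 12x

D f = -6x^3 - 12x
θ f = -6x^4 - 12x^2
(D + θ) f = -6x^4 - 6x^3 - 12x^2 - 12x


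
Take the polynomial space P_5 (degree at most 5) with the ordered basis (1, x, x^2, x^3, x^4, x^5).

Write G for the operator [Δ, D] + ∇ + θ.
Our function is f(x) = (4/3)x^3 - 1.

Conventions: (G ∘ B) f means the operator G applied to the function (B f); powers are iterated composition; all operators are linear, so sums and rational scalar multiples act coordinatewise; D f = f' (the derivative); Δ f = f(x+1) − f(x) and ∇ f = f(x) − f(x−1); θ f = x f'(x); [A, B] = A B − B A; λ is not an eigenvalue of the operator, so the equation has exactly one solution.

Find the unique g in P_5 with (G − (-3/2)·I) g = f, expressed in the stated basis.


write g with unknown coordinates in the stated basis and equate coefficients in (G − (-3/2)·I) g = f
solving from the highest basis element down gives g = (8/27)x^3 - (16/63)x^2 + (176/315)x - 3986/2835
check: G g = (8/9)x^3 + (8/21)x^2 - (88/105)x + 1048/945
so G g − (-3/2)·g = (4/3)x^3 - 1 = f ✓

g(x) = (8/27)x^3 - (16/63)x^2 + (176/315)x - 3986/2835


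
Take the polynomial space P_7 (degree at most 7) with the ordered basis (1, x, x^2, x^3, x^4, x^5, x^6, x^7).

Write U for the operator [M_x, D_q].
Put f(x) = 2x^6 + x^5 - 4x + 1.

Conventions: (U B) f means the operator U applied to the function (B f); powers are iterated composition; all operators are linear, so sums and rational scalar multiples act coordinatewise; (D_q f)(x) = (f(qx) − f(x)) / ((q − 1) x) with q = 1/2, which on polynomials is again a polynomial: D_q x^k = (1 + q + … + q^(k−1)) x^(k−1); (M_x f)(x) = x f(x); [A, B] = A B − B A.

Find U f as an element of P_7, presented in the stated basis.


D_q f = (63/16)x^5 + (31/16)x^4 - 4
M_x D_q f = (63/16)x^6 + (31/16)x^5 - 4x
M_x f = 2x^7 + x^6 - 4x^2 + x
D_q M_x f = (127/32)x^6 + (63/32)x^5 - 6x + 1
[M_x, D_q] f = -(1/32)x^6 - (1/32)x^5 + 2x - 1

the image equals g(x) = -(1/32)x^6 - (1/32)x^5 + 2x - 1


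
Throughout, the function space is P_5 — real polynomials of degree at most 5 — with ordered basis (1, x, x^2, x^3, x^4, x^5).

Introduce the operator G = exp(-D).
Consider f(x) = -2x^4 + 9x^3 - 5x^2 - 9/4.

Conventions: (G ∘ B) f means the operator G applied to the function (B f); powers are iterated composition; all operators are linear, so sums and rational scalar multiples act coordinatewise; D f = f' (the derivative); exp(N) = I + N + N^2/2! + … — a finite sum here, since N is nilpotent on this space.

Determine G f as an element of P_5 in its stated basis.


g(x) = -2x^4 + 17x^3 - 44x^2 + 45x - 73/4

order-1 term: 8x^3 - 27x^2 + 10x
order-2 term: -12x^2 + 27x - 5
order-3 term: 8x - 9
order-4 term: -2
the series for exp(-D) f terminates at order 4
exp(-D) f = -2x^4 + 17x^3 - 44x^2 + 45x - 73/4


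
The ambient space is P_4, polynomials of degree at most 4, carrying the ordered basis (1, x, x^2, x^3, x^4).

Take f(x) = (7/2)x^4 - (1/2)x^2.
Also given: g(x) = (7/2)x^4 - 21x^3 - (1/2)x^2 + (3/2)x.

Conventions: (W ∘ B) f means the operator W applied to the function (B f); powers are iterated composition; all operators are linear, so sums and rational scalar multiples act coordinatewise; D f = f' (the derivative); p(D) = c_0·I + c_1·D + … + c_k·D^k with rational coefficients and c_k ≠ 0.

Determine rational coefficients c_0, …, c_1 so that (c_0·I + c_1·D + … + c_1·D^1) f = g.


p(D) = I − (3/2)·D, i.e. c_0 = 1, c_1 = -3/2

D^0 f = (7/2)x^4 - (1/2)x^2
D^1 f = 14x^3 - x
matching coefficients of g against c_0 f + c_1 Df + … from the top degree down determines the c_i
solution: c_0 = 1, c_1 = -3/2


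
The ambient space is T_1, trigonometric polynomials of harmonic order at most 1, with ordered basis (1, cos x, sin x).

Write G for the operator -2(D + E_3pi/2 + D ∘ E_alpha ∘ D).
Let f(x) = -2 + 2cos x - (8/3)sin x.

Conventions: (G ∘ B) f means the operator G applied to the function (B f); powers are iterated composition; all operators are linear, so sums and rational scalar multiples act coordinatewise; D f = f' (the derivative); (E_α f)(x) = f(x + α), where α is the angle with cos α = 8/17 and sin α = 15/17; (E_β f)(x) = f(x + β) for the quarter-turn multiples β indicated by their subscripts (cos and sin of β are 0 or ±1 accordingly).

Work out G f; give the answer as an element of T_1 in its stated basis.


the image equals g(x) = 4 - (48/17)cos x - (308/51)sin x

D f = -(8/3)cos x - 2sin x
E_3pi/2 f = -2 + (8/3)cos x + 2sin x
D f = -(8/3)cos x - 2sin x
E_alpha D f = -(154/51)cos x + (24/17)sin x
D E_alpha D f = (24/17)cos x + (154/51)sin x
(D + E_3pi/2 + D ∘ E_alpha ∘ D) f = -2 + (24/17)cos x + (154/51)sin x
(-2(D + E_3pi/2 + D ∘ E_alpha ∘ D)) f = 4 - (48/17)cos x - (308/51)sin x


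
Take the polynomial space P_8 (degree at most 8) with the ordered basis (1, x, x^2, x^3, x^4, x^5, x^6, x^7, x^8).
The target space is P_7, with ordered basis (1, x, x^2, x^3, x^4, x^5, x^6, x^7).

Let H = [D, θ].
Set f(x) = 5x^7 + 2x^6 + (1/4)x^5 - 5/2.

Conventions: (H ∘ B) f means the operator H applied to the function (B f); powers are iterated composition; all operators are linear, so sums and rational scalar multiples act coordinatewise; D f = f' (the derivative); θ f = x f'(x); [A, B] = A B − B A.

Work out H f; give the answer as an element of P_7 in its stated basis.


θ f = 35x^7 + 12x^6 + (5/4)x^5
D θ f = 245x^6 + 72x^5 + (25/4)x^4
D f = 35x^6 + 12x^5 + (5/4)x^4
θ D f = 210x^6 + 60x^5 + 5x^4
[D, θ] f = 35x^6 + 12x^5 + (5/4)x^4

g(x) = 35x^6 + 12x^5 + (5/4)x^4


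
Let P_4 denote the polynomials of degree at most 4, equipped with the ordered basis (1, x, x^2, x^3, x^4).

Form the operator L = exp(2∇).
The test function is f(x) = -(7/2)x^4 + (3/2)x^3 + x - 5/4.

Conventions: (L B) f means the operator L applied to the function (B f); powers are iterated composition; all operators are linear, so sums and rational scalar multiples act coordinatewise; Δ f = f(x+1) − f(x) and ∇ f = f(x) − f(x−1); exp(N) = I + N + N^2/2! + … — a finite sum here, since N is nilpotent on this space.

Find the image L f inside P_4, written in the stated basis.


the image equals g(x) = -(7/2)x^4 - (53/2)x^3 - 33x^2 + 38x + 75/4

order-1 term: -28x^3 + 51x^2 - 37x + 12
order-2 term: -84x^2 + 186x - 116
order-3 term: -112x + 180
order-4 term: -56
the series for exp(2∇) f terminates at order 4
exp(2∇) f = -(7/2)x^4 - (53/2)x^3 - 33x^2 + 38x + 75/4


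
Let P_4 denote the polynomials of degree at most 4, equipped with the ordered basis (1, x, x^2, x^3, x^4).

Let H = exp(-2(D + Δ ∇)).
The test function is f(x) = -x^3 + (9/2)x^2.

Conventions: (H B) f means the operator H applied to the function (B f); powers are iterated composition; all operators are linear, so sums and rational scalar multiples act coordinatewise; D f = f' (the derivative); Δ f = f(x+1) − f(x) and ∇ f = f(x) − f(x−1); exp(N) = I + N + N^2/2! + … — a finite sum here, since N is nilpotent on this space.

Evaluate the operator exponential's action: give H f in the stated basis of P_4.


order-1 term: 6x^2 - 6x - 18
order-2 term: -12x - 6
order-3 term: 8
the series for exp(-2(D + Δ ∇)) f terminates at order 3
exp(-2(D + Δ ∇)) f = -x^3 + (21/2)x^2 - 18x - 16

the result is g(x) = -x^3 + (21/2)x^2 - 18x - 16


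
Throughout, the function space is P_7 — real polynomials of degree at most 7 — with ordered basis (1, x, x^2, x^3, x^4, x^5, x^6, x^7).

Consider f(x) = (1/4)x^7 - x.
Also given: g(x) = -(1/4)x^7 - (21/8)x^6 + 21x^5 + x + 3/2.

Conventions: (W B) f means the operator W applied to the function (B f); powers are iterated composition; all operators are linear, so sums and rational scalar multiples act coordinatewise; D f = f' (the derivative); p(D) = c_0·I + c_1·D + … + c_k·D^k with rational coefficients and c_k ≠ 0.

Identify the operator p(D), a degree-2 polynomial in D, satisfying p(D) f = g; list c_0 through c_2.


D^0 f = (1/4)x^7 - x
D^1 f = (7/4)x^6 - 1
D^2 f = (21/2)x^5
matching coefficients of g against c_0 f + c_1 Df + … from the top degree down determines the c_i
solution: c_0 = -1, c_1 = -3/2, c_2 = 2

c_0 = -1, c_1 = -3/2, c_2 = 2


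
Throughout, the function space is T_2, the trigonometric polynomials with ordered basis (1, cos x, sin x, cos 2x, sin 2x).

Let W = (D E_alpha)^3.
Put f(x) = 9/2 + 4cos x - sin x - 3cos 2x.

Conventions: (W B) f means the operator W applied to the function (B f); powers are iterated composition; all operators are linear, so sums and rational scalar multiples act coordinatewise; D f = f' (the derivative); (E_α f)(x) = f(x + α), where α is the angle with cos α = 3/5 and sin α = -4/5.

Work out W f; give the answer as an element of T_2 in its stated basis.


the result is g(x) = -(293/125)cos x - (424/125)sin x - (247104/15625)cos 2x - (282072/15625)sin 2x

E_alpha f = 9/2 + (16/5)cos x + (13/5)sin x + (21/25)cos 2x - (72/25)sin 2x
D E_alpha f = (13/5)cos x - (16/5)sin x - (144/25)cos 2x - (42/25)sin 2x
E_alpha (D E_alpha) f = (103/25)cos x + (4/25)sin x + (2016/625)cos 2x - (3162/625)sin 2x
D E_alpha (D E_alpha) f = (4/25)cos x - (103/25)sin x - (6324/625)cos 2x - (4032/625)sin 2x
E_alpha (D E_alpha) (D E_alpha) f = (424/125)cos x - (293/125)sin x + (141036/15625)cos 2x - (123552/15625)sin 2x
D E_alpha (D E_alpha) (D E_alpha) f = -(293/125)cos x - (424/125)sin x - (247104/15625)cos 2x - (282072/15625)sin 2x


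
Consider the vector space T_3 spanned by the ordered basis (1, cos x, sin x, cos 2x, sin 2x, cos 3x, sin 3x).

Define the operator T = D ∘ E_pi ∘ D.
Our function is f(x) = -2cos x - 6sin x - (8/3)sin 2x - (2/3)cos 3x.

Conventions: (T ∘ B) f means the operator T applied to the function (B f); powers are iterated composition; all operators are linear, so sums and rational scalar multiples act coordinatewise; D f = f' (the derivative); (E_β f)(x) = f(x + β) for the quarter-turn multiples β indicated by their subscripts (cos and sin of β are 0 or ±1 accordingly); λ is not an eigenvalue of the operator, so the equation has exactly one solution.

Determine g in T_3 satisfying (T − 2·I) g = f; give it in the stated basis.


g(x) = 2cos x + 6sin x + (4/9)sin 2x - (2/21)cos 3x

write g with unknown coordinates in the stated basis and equate coefficients in (T − 2·I) g = f
solving from the highest basis element down gives g = 2cos x + 6sin x + (4/9)sin 2x - (2/21)cos 3x
check: T g = 2cos x + 6sin x - (16/9)sin 2x - (6/7)cos 3x
so T g − 2·g = -2cos x - 6sin x - (8/3)sin 2x - (2/3)cos 3x = f ✓


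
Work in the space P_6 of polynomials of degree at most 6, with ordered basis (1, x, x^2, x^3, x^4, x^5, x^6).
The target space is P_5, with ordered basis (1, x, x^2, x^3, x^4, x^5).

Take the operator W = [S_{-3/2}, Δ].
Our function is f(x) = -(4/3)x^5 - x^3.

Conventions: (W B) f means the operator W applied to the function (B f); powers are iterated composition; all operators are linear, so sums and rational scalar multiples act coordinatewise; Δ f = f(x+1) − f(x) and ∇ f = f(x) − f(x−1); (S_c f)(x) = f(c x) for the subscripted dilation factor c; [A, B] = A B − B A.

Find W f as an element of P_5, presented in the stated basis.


g(x) = -(675/8)x^4 - (225/4)x^3 - (1185/8)x^2 - (185/4)x - 95/6

Δ f = -(20/3)x^4 - (40/3)x^3 - (49/3)x^2 - (29/3)x - 7/3
S_{-3/2} Δ f = -(135/4)x^4 + 45x^3 - (147/4)x^2 + (29/2)x - 7/3
S_{-3/2} f = (81/8)x^5 + (27/8)x^3
Δ S_{-3/2} f = (405/8)x^4 + (405/4)x^3 + (891/8)x^2 + (243/4)x + 27/2
[S_{-3/2}, Δ] f = -(675/8)x^4 - (225/4)x^3 - (1185/8)x^2 - (185/4)x - 95/6


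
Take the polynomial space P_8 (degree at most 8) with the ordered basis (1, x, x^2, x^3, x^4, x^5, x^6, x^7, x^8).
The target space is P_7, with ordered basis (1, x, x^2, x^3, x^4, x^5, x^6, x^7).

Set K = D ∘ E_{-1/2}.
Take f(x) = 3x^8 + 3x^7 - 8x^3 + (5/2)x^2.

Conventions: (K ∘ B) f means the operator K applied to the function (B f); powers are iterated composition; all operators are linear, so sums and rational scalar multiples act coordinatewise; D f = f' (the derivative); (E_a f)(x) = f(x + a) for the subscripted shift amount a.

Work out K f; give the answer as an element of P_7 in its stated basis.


E_{-1/2} f = 3x^8 - 9x^7 + (21/2)x^6 - (21/4)x^5 - (107/16)x^3 + (443/32)x^2 - (535/64)x + 413/256
D E_{-1/2} f = 24x^7 - 63x^6 + 63x^5 - (105/4)x^4 - (321/16)x^2 + (443/16)x - 535/64

the image equals g(x) = 24x^7 - 63x^6 + 63x^5 - (105/4)x^4 - (321/16)x^2 + (443/16)x - 535/64


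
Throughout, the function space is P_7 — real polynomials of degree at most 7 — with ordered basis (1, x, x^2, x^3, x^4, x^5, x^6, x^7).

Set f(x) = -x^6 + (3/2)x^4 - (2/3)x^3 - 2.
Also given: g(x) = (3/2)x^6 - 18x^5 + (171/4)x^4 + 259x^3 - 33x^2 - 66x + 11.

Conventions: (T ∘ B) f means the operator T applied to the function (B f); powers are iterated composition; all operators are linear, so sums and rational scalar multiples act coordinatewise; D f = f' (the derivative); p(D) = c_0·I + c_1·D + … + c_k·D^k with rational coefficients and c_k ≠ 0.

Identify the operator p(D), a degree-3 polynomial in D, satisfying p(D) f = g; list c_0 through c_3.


D^0 f = -x^6 + (3/2)x^4 - (2/3)x^3 - 2
D^1 f = -6x^5 + 6x^3 - 2x^2
D^2 f = -30x^4 + 18x^2 - 4x
D^3 f = -120x^3 + 36x - 4
matching coefficients of g against c_0 f + c_1 Df + … from the top degree down determines the c_i
solution: c_0 = -3/2, c_1 = 3, c_2 = -3/2, c_3 = -2

p(D) = -(3/2)·I + 3·D − (3/2)·D^2 − 2·D^3, i.e. c_0 = -3/2, c_1 = 3, c_2 = -3/2, c_3 = -2


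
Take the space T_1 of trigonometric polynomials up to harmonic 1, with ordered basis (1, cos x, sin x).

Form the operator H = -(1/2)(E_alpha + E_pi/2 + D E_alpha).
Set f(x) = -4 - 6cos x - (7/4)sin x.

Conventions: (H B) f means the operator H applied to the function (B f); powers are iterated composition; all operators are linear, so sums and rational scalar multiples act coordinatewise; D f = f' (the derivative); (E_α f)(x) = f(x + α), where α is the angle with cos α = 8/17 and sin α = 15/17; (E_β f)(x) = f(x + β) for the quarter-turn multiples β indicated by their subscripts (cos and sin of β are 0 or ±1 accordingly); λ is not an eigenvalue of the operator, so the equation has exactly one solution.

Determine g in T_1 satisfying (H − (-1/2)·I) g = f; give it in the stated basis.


write g with unknown coordinates in the stated basis and equate coefficients in (H − (-1/2)·I) g = f
solving from the highest basis element down gives g = 8 - (107/32)cos x + (99/32)sin x
check: H g = -8 - (277/64)cos x - (211/64)sin x
so H g − (-1/2)·g = -4 - 6cos x - (7/4)sin x = f ✓

the image equals g(x) = 8 - (107/32)cos x + (99/32)sin x


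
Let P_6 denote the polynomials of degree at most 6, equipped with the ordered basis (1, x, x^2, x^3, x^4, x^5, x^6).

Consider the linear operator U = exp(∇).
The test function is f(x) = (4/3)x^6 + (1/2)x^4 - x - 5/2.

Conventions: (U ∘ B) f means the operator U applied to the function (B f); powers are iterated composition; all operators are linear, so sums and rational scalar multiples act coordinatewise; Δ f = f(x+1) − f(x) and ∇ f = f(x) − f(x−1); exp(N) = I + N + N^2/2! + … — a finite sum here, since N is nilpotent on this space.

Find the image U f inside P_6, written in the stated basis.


order-1 term: 8x^5 - 20x^4 + (86/3)x^3 - 23x^2 + 10x - 17/6
order-2 term: 20x^4 - 80x^3 + 143x^2 - 126x + 269/6
order-3 term: (80/3)x^3 - 120x^2 + 202x - 123
order-4 term: 20x^2 - 80x + 523/6
order-5 term: 8x - 20
order-6 term: 4/3
the series for exp(∇) f terminates at order 6
exp(∇) f = (4/3)x^6 + 8x^5 + (1/2)x^4 - (74/3)x^3 + 20x^2 + 13x - 15

g(x) = (4/3)x^6 + 8x^5 + (1/2)x^4 - (74/3)x^3 + 20x^2 + 13x - 15


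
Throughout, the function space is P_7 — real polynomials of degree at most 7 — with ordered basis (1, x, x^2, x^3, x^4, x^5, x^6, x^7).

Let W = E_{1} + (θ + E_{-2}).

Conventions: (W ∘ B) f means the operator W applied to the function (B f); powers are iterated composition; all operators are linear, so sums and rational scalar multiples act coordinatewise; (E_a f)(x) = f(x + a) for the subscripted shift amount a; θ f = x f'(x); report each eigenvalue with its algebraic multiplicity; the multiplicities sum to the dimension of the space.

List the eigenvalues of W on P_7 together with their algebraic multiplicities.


λ = 2 (multiplicity 1), λ = 3 (multiplicity 1), λ = 4 (multiplicity 1), λ = 5 (multiplicity 1), λ = 6 (multiplicity 1), λ = 7 (multiplicity 1), λ = 8 (multiplicity 1), λ = 9 (multiplicity 1)

image of 1: 2
image of x: 3x - 1
image of x^2: 4x^2 - 2x + 5
image of x^3: 5x^3 - 3x^2 + 15x - 7
image of x^4: 6x^4 - 4x^3 + 30x^2 - 28x + 17
image of x^5: 7x^5 - 5x^4 + 50x^3 - 70x^2 + 85x - 31
image of x^6: 8x^6 - 6x^5 + 75x^4 - 140x^3 + 255x^2 - 186x + 65
image of x^7: 9x^7 - 7x^6 + 105x^5 - 245x^4 + 595x^3 - 651x^2 + 455x - 127
the matrix is upper triangular; its diagonal is (2, 3, 4, 5, 6, 7, 8, 9)
for a triangular matrix the eigenvalues are the diagonal entries, with algebraic multiplicity their repetition count


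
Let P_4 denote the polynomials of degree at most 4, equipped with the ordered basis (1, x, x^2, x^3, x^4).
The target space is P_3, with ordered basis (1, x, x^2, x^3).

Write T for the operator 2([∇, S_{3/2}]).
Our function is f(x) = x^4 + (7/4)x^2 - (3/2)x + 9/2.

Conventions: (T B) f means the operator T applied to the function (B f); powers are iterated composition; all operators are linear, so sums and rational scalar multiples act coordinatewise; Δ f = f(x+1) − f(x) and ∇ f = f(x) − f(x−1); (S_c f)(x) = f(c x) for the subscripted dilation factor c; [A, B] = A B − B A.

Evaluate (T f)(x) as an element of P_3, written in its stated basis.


g(x) = (27/2)x^3 - (135/4)x^2 + (135/4)x - 14

S_{3/2} f = (81/16)x^4 + (63/16)x^2 - (9/4)x + 9/2
∇ S_{3/2} f = (81/4)x^3 - (243/8)x^2 + (225/8)x - 45/4
∇ f = 4x^3 - 6x^2 + (15/2)x - 17/4
S_{3/2} ∇ f = (27/2)x^3 - (27/2)x^2 + (45/4)x - 17/4
[∇, S_{3/2}] f = (27/4)x^3 - (135/8)x^2 + (135/8)x - 7
(2([∇, S_{3/2}])) f = (27/2)x^3 - (135/4)x^2 + (135/4)x - 14


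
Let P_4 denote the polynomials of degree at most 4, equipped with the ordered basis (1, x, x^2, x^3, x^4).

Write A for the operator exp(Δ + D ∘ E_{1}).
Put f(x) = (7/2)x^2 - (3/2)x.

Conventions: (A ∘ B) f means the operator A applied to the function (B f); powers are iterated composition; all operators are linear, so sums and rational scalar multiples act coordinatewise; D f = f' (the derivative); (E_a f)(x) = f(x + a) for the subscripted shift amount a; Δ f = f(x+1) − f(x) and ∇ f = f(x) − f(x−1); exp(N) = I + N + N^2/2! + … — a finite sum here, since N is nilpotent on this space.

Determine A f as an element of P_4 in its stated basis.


order-1 term: 14x + 15/2
order-2 term: 14
the series for exp(Δ + D ∘ E_{1}) f terminates at order 2
exp(Δ + D ∘ E_{1}) f = (7/2)x^2 + (25/2)x + 43/2

the image equals g(x) = (7/2)x^2 + (25/2)x + 43/2


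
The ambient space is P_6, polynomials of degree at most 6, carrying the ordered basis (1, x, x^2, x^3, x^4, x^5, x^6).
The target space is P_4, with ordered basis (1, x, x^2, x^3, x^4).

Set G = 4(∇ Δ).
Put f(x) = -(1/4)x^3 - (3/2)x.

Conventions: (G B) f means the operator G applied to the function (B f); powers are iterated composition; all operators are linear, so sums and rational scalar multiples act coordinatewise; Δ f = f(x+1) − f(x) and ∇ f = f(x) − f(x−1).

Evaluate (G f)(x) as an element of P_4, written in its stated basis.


Δ f = -(3/4)x^2 - (3/4)x - 7/4
∇ Δ f = -(3/2)x
(4(∇ Δ)) f = -6x

the image equals g(x) = -6x


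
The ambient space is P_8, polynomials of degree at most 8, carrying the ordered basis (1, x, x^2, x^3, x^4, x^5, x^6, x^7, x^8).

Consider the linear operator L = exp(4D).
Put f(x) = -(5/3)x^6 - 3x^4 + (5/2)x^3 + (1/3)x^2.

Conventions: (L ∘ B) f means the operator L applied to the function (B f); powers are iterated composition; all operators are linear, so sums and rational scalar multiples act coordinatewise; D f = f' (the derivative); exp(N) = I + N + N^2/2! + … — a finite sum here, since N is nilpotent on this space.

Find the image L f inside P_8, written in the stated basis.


g(x) = -(5/3)x^6 - 40x^5 - 403x^4 - (13073/6)x^3 - (19973/3)x^2 - (32656/3)x - 22288/3

order-1 term: -40x^5 - 48x^3 + 30x^2 + (8/3)x
order-2 term: -400x^4 - 288x^2 + 120x + 16/3
order-3 term: -(6400/3)x^3 - 768x + 160
order-4 term: -6400x^2 - 768
order-5 term: -10240x
order-6 term: -20480/3
the series for exp(4D) f terminates at order 6
exp(4D) f = -(5/3)x^6 - 40x^5 - 403x^4 - (13073/6)x^3 - (19973/3)x^2 - (32656/3)x - 22288/3


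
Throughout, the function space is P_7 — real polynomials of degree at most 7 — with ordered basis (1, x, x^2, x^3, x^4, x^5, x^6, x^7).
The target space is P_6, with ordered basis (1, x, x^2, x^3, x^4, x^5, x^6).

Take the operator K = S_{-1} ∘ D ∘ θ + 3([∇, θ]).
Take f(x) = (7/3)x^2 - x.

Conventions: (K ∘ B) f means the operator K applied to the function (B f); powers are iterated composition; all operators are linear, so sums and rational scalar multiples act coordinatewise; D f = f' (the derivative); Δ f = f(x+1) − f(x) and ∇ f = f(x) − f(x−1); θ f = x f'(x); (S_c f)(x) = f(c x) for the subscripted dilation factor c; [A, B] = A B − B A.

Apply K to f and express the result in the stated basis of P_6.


the image equals g(x) = (14/3)x - 18

θ f = (14/3)x^2 - x
D θ f = (28/3)x - 1
S_{-1} (D ∘ θ) f = -(28/3)x - 1
θ f = (14/3)x^2 - x
∇ θ f = (28/3)x - 17/3
∇ f = (14/3)x - 10/3
θ ∇ f = (14/3)x
[∇, θ] f = (14/3)x - 17/3
(3([∇, θ])) f = 14x - 17
(S_{-1} ∘ D ∘ θ + 3([∇, θ])) f = (14/3)x - 18


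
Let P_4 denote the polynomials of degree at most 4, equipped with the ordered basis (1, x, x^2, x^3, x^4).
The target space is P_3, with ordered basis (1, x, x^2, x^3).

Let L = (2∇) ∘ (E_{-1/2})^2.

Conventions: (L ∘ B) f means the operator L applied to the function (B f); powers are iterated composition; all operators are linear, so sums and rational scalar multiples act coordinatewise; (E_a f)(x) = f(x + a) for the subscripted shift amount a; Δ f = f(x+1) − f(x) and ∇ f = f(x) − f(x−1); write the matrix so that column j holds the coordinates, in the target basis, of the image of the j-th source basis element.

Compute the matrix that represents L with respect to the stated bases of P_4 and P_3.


image of 1: 0
image of x: 2
image of x^2: 4x - 6
image of x^3: 6x^2 - 18x + 14
image of x^4: 8x^3 - 36x^2 + 56x - 30
each image's coordinates form column j of the matrix

the matrix is [[0, 2, -6, 14, -30]; [0, 0, 4, -18, 56]; [0, 0, 0, 6, -36]; [0, 0, 0, 0, 8]] (rows listed top to bottom)


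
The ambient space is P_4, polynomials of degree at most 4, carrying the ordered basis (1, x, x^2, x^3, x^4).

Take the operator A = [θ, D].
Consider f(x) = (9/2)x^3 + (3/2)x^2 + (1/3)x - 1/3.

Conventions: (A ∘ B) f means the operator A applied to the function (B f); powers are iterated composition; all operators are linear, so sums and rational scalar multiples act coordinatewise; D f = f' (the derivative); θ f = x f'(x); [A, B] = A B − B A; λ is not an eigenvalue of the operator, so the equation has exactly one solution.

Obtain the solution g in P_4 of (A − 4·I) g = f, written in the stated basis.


the image equals g(x) = -(9/8)x^3 + (15/32)x^2 - (61/192)x + 125/768

write g with unknown coordinates in the stated basis and equate coefficients in (A − 4·I) g = f
solving from the highest basis element down gives g = -(9/8)x^3 + (15/32)x^2 - (61/192)x + 125/768
check: A g = (27/8)x^2 - (15/16)x + 61/192
so A g − 4·g = (9/2)x^3 + (3/2)x^2 + (1/3)x - 1/3 = f ✓


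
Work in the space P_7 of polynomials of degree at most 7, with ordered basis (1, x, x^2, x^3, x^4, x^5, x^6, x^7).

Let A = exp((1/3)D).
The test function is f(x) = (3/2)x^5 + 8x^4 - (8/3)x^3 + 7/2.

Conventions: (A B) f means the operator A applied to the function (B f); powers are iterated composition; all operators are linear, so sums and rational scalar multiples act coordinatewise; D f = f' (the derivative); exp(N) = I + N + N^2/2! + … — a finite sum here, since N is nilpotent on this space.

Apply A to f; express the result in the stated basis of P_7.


order-1 term: (5/2)x^4 + (32/3)x^3 - (8/3)x^2
order-2 term: (5/3)x^3 + (16/3)x^2 - (8/9)x
order-3 term: (5/9)x^2 + (32/27)x - 8/81
order-4 term: (5/54)x + 8/81
order-5 term: 1/162
the series for exp((1/3)D) f terminates at order 5
exp((1/3)D) f = (3/2)x^5 + (21/2)x^4 + (29/3)x^3 + (29/9)x^2 + (7/18)x + 284/81

g(x) = (3/2)x^5 + (21/2)x^4 + (29/3)x^3 + (29/9)x^2 + (7/18)x + 284/81


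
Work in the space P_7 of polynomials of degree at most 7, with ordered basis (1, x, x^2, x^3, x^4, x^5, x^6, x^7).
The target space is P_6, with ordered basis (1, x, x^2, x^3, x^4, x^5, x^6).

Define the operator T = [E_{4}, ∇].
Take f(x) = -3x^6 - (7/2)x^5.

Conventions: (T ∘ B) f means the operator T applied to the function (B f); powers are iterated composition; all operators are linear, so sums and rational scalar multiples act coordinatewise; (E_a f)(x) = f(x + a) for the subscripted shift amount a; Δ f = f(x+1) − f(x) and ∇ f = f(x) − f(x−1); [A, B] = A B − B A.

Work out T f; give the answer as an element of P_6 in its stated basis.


∇ f = -18x^5 + (55/2)x^4 - 25x^3 + 10x^2 - (1/2)x - 1/2
E_{4} ∇ f = -18x^5 - (665/2)x^4 - 2465x^3 - 9170x^2 - (34241/2)x - 25669/2
E_{4} f = -3x^6 - (151/2)x^5 - 790x^4 - 4400x^3 - 13760x^2 - 22912x - 15872
∇ E_{4} f = -18x^5 - (665/2)x^4 - 2465x^3 - 9170x^2 - (34241/2)x - 25669/2
[E_{4}, ∇] f = 0

the image equals g(x) = 0


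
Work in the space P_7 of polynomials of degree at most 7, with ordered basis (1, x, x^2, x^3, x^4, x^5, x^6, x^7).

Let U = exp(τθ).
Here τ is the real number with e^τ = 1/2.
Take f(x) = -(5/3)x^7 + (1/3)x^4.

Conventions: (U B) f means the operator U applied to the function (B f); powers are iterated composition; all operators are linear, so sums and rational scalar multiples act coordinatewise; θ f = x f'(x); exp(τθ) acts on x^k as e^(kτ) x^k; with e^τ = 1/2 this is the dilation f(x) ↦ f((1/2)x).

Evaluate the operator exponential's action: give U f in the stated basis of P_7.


g(x) = -(5/384)x^7 + (1/48)x^4

exp(τθ) x^k = e^(kτ) x^k; with e^τ = 1/2 this sends x^k to (1/2)^k x^k
x^4 ↦ 1/16 x^4
x^7 ↦ 1/128 x^7
applying this coordinatewise to f: exp(τθ) f = -(5/384)x^7 + (1/48)x^4


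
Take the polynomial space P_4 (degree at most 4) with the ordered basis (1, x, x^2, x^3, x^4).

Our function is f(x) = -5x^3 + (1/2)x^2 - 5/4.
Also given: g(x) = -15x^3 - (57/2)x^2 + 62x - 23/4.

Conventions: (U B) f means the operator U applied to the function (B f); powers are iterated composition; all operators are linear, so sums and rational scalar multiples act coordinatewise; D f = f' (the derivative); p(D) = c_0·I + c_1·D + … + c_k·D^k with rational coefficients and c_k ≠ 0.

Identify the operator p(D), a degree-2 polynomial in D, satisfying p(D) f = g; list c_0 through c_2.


D^0 f = -5x^3 + (1/2)x^2 - 5/4
D^1 f = -15x^2 + x
D^2 f = -30x + 1
matching coefficients of g against c_0 f + c_1 Df + … from the top degree down determines the c_i
solution: c_0 = 3, c_1 = 2, c_2 = -2

p(D) = 3·I + 2·D − 2·D^2, i.e. c_0 = 3, c_1 = 2, c_2 = -2


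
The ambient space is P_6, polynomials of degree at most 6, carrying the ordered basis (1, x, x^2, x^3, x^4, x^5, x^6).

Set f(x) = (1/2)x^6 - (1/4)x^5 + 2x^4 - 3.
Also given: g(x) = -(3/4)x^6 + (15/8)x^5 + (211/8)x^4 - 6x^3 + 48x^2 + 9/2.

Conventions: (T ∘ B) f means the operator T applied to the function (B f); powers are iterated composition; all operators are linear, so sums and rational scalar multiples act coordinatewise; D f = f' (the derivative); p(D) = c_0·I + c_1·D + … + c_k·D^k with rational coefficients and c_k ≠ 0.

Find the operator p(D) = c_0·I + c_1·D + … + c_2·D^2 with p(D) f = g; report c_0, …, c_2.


c_0 = -3/2, c_1 = 1/2, c_2 = 2

D^0 f = (1/2)x^6 - (1/4)x^5 + 2x^4 - 3
D^1 f = 3x^5 - (5/4)x^4 + 8x^3
D^2 f = 15x^4 - 5x^3 + 24x^2
matching coefficients of g against c_0 f + c_1 Df + … from the top degree down determines the c_i
solution: c_0 = -3/2, c_1 = 1/2, c_2 = 2


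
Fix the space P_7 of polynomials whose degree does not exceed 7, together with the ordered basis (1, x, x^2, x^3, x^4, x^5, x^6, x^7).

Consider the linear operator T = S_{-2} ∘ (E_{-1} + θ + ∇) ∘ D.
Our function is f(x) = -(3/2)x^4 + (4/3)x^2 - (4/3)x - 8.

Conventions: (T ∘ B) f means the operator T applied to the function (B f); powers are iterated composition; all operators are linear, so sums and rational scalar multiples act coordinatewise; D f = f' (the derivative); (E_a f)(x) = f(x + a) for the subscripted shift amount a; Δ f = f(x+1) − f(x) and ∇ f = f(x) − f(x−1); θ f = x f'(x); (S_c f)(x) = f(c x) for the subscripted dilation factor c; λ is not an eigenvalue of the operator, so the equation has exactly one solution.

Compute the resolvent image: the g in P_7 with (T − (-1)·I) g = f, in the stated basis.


write g with unknown coordinates in the stated basis and equate coefficients in (T − (-1)·I) g = f
solving from the highest basis element down gives g = -(3/2)x^4 - 192x^3 + (20740/3)x^2 + (165916/3)x - 165940/3
check: T g = 192x^3 - 6912x^2 - (165920/3)x + 165916/3
so T g − (-1)·g = -(3/2)x^4 + (4/3)x^2 - (4/3)x - 8 = f ✓

the image equals g(x) = -(3/2)x^4 - 192x^3 + (20740/3)x^2 + (165916/3)x - 165940/3


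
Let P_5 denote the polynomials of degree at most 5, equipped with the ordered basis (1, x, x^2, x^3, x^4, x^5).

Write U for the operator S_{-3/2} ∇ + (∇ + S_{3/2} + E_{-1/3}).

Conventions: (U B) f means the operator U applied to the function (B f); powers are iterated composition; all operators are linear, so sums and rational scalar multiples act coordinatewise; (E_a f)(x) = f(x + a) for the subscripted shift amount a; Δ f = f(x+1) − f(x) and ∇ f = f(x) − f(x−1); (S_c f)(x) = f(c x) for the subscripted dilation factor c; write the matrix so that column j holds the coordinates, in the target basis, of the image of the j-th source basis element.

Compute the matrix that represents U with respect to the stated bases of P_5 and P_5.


image of 1: 2
image of x: (5/2)x + 5/3
image of x^2: (13/4)x^2 - (5/3)x - 17/9
image of x^3: (35/8)x^3 + (35/4)x^2 + (11/6)x + 53/27
image of x^4: (97/16)x^4 - (65/6)x^3 - (113/6)x^2 - (58/27)x - 161/81
image of x^5: (275/32)x^5 + (1375/48)x^4 + (895/36)x^3 + (1735/54)x^2 + (415/162)x + 485/243
each image's coordinates form column j of the matrix

the matrix is [[2, 5/3, -17/9, 53/27, -161/81, 485/243]; [0, 5/2, -5/3, 11/6, -58/27, 415/162]; [0, 0, 13/4, 35/4, -113/6, 1735/54]; [0, 0, 0, 35/8, -65/6, 895/36]; [0, 0, 0, 0, 97/16, 1375/48]; [0, 0, 0, 0, 0, 275/32]] (rows listed top to bottom)


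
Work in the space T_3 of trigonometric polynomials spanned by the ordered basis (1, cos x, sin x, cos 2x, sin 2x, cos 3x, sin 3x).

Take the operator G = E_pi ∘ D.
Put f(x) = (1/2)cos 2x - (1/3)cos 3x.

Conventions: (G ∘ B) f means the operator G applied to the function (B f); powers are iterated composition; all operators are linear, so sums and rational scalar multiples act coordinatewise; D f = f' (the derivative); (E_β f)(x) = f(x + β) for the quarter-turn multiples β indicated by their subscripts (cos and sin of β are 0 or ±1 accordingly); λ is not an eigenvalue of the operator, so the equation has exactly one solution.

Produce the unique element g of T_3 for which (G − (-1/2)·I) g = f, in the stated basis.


g(x) = (1/17)cos 2x + (4/17)sin 2x - (2/111)cos 3x + (4/37)sin 3x

write g with unknown coordinates in the stated basis and equate coefficients in (G − (-1/2)·I) g = f
solving from the highest basis element down gives g = (1/17)cos 2x + (4/17)sin 2x - (2/111)cos 3x + (4/37)sin 3x
check: G g = (8/17)cos 2x - (2/17)sin 2x - (12/37)cos 3x - (2/37)sin 3x
so G g − (-1/2)·g = (1/2)cos 2x - (1/3)cos 3x = f ✓


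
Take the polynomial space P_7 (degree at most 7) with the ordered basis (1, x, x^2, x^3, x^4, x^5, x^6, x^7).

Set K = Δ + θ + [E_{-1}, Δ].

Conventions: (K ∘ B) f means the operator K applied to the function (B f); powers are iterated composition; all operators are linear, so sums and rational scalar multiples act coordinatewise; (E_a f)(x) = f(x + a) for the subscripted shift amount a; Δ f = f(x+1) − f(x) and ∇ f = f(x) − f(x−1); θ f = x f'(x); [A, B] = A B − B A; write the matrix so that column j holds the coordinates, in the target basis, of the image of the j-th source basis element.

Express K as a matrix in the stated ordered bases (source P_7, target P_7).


the matrix is [[0, 1, 1, 1, 1, 1, 1, 1]; [0, 1, 2, 3, 4, 5, 6, 7]; [0, 0, 2, 3, 6, 10, 15, 21]; [0, 0, 0, 3, 4, 10, 20, 35]; [0, 0, 0, 0, 4, 5, 15, 35]; [0, 0, 0, 0, 0, 5, 6, 21]; [0, 0, 0, 0, 0, 0, 6, 7]; [0, 0, 0, 0, 0, 0, 0, 7]] (rows listed top to bottom)

image of 1: 0
image of x: x + 1
image of x^2: 2x^2 + 2x + 1
image of x^3: 3x^3 + 3x^2 + 3x + 1
image of x^4: 4x^4 + 4x^3 + 6x^2 + 4x + 1
image of x^5: 5x^5 + 5x^4 + 10x^3 + 10x^2 + 5x + 1
image of x^6: 6x^6 + 6x^5 + 15x^4 + 20x^3 + 15x^2 + 6x + 1
image of x^7: 7x^7 + 7x^6 + 21x^5 + 35x^4 + 35x^3 + 21x^2 + 7x + 1
each image's coordinates form column j of the matrix


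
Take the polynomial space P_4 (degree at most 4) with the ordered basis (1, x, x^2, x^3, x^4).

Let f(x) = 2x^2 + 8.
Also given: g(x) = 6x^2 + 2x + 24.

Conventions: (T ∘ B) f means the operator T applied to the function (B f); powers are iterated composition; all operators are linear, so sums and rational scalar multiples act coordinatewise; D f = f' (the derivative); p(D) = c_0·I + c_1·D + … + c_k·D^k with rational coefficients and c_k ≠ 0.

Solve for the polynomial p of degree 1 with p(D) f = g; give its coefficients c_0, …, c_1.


D^0 f = 2x^2 + 8
D^1 f = 4x
matching coefficients of g against c_0 f + c_1 Df + … from the top degree down determines the c_i
solution: c_0 = 3, c_1 = 1/2

p(D) = 3·I + (1/2)·D, i.e. c_0 = 3, c_1 = 1/2


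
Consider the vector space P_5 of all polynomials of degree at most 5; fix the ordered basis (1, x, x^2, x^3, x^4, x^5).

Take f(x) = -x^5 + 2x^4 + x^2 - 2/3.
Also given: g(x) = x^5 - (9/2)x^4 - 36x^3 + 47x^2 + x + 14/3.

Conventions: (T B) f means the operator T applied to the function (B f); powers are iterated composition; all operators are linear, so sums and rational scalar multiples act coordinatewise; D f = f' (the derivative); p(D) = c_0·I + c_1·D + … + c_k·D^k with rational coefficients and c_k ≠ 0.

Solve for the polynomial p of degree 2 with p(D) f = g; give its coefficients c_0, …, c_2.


p(D) = -I + (1/2)·D + 2·D^2, i.e. c_0 = -1, c_1 = 1/2, c_2 = 2

D^0 f = -x^5 + 2x^4 + x^2 - 2/3
D^1 f = -5x^4 + 8x^3 + 2x
D^2 f = -20x^3 + 24x^2 + 2
matching coefficients of g against c_0 f + c_1 Df + … from the top degree down determines the c_i
solution: c_0 = -1, c_1 = 1/2, c_2 = 2


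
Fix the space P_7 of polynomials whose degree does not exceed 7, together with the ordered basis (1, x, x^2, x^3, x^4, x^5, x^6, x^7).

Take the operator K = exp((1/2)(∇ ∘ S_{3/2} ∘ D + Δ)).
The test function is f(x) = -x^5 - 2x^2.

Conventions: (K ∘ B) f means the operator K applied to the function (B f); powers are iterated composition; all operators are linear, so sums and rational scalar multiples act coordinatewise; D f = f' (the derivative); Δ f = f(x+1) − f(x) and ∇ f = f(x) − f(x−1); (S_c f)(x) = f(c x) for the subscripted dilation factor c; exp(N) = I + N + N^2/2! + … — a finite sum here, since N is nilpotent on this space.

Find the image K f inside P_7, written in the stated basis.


the image equals g(x) = -x^5 - (5/2)x^4 - (465/8)x^3 - (99/32)x^2 - (16453/64)x + 14957/256

order-1 term: -(5/2)x^4 - (445/8)x^3 + (1135/16)x^2 - (441/8)x + 261/32
order-2 term: -(5/2)x^3 - (2265/32)x^2 - (10955/64)x + 16391/128
order-3 term: -(5/4)x^2 - (975/32)x - 9385/128
order-4 term: -(5/16)x - 1135/256
order-5 term: -1/32
the series for exp((1/2)(∇ ∘ S_{3/2} ∘ D + Δ)) f terminates at order 5
exp((1/2)(∇ ∘ S_{3/2} ∘ D + Δ)) f = -x^5 - (5/2)x^4 - (465/8)x^3 - (99/32)x^2 - (16453/64)x + 14957/256


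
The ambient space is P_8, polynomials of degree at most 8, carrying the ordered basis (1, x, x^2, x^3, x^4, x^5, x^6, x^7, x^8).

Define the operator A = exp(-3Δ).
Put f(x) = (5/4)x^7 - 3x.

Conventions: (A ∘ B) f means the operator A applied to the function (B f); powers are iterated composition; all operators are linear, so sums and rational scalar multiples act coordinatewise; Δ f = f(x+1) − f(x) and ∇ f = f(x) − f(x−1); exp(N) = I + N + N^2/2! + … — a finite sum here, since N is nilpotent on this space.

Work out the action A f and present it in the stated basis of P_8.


the image equals g(x) = (5/4)x^7 - (105/4)x^6 + (315/2)x^5 - (525/4)x^4 - (3675/4)x^3 + 630x^2 + (6813/4)x - 519/4

order-1 term: -(105/4)x^6 - (315/4)x^5 - (525/4)x^4 - (525/4)x^3 - (315/4)x^2 - (105/4)x + 21/4
order-2 term: (945/4)x^5 + (4725/4)x^4 + (11025/4)x^3 + (14175/4)x^2 + (9765/4)x + 2835/4
order-3 term: -(4725/4)x^4 - (14175/2)x^3 - (70875/4)x^2 - (42525/2)x - 40635/4
order-4 term: (14175/4)x^3 + (42525/2)x^2 + (184275/4)x + 70875/2
order-5 term: -(25515/4)x^2 - (127575/4)x - 42525
order-6 term: (25515/4)x + 76545/4
order-7 term: -10935/4
the series for exp(-3Δ) f terminates at order 7
exp(-3Δ) f = (5/4)x^7 - (105/4)x^6 + (315/2)x^5 - (525/4)x^4 - (3675/4)x^3 + 630x^2 + (6813/4)x - 519/4


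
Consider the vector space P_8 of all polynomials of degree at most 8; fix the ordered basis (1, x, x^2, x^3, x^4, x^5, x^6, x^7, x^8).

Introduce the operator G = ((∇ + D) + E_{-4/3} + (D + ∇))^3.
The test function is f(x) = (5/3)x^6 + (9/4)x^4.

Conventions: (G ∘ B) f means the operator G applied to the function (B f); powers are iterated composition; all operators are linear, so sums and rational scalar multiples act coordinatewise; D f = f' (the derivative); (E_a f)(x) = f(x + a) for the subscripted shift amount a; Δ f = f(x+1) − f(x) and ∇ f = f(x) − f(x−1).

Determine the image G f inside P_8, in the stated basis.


the result is g(x) = (5/3)x^6 + 80x^5 + (4209/4)x^4 + 3472x^3 - (12047/9)x^2 + (9926/27)x + 135317/162

∇ f = 10x^5 - 25x^4 + (127/3)x^3 - (77/2)x^2 + 19x - 47/12
D f = 10x^5 + 9x^3
(∇ + D) f = 20x^5 - 25x^4 + (154/3)x^3 - (77/2)x^2 + 19x - 47/12
E_{-4/3} f = (5/3)x^6 - (40/3)x^5 + (1681/36)x^4 - (7372/81)x^3 + (8344/81)x^2 - (15424/243)x + 36032/2187
D f = 10x^5 + 9x^3
∇ f = 10x^5 - 25x^4 + (127/3)x^3 - (77/2)x^2 + 19x - 47/12
(D + ∇) f = 20x^5 - 25x^4 + (154/3)x^3 - (77/2)x^2 + 19x - 47/12
((∇ + D) + E_{-4/3} + (D + ∇)) f = (5/3)x^6 + (80/3)x^5 - (119/36)x^4 + (944/81)x^3 + (2107/81)x^2 - (6190/243)x + 37801/4374
∇ ((∇ + D) + E_{-4/3} + (D + ∇)) f = 10x^5 + (325/3)x^4 - (2219/9)x^3 + (16009/54)x^2 - (9679/81)x - 11203/972
D ((∇ + D) + E_{-4/3} + (D + ∇)) f = 10x^5 + (400/3)x^4 - (119/9)x^3 + (944/27)x^2 + (4214/81)x - 6190/243
(∇ + D) ((∇ + D) + E_{-4/3} + (D + ∇)) f = 20x^5 + (725/3)x^4 - (2338/9)x^3 + (17897/54)x^2 - (5465/81)x - 35963/972
E_{-4/3} ((∇ + D) + E_{-4/3} + (D + ∇)) f = (5/3)x^6 + (40/3)x^5 - (4919/36)x^4 + (34372/81)x^3 - (49325/81)x^2 + (91834/243)x - 228455/4374
D ((∇ + D) + E_{-4/3} + (D + ∇)) f = 10x^5 + (400/3)x^4 - (119/9)x^3 + (944/27)x^2 + (4214/81)x - 6190/243
∇ ((∇ + D) + E_{-4/3} + (D + ∇)) f = 10x^5 + (325/3)x^4 - (2219/9)x^3 + (16009/54)x^2 - (9679/81)x - 11203/972
(D + ∇) ((∇ + D) + E_{-4/3} + (D + ∇)) f = 20x^5 + (725/3)x^4 - (2338/9)x^3 + (17897/54)x^2 - (5465/81)x - 35963/972
((∇ + D) + E_{-4/3} + (D + ∇)) ((∇ + D) + E_{-4/3} + (D + ∇)) f = (5/3)x^6 + (160/3)x^5 + (12481/36)x^4 - (7712/81)x^3 + (4366/81)x^2 + (59044/243)x - 276061/2187
∇ ((∇ + D) + E_{-4/3} + (D + ∇)) ((∇ + D) + E_{-4/3} + (D + ∇)) f = 10x^5 + (725/3)x^4 + (7981/9)x^3 - (100303/54)x^2 + (123407/81)x - 195527/972
D ((∇ + D) + E_{-4/3} + (D + ∇)) ((∇ + D) + E_{-4/3} + (D + ∇)) f = 10x^5 + (800/3)x^4 + (12481/9)x^3 - (7712/27)x^2 + (8732/81)x + 59044/243
(∇ + D) ((∇ + D) + E_{-4/3} + (D + ∇)) ((∇ + D) + E_{-4/3} + (D + ∇)) f = 20x^5 + (1525/3)x^4 + (20462/9)x^3 - (115727/54)x^2 + (132139/81)x + 40649/972
E_{-4/3} ((∇ + D) + E_{-4/3} + (D + ∇)) ((∇ + D) + E_{-4/3} + (D + ∇)) f = (5/3)x^6 + 40x^5 + (427/12)x^4 - (9676/9)x^3 + (79586/27)x^2 - (234500/81)x + 182651/243
D ((∇ + D) + E_{-4/3} + (D + ∇)) ((∇ + D) + E_{-4/3} + (D + ∇)) f = 10x^5 + (800/3)x^4 + (12481/9)x^3 - (7712/27)x^2 + (8732/81)x + 59044/243
∇ ((∇ + D) + E_{-4/3} + (D + ∇)) ((∇ + D) + E_{-4/3} + (D + ∇)) f = 10x^5 + (725/3)x^4 + (7981/9)x^3 - (100303/54)x^2 + (123407/81)x - 195527/972
(D + ∇) ((∇ + D) + E_{-4/3} + (D + ∇)) ((∇ + D) + E_{-4/3} + (D + ∇)) f = 20x^5 + (1525/3)x^4 + (20462/9)x^3 - (115727/54)x^2 + (132139/81)x + 40649/972
((∇ + D) + E_{-4/3} + (D + ∇)) ((∇ + D) + E_{-4/3} + (D + ∇)) ((∇ + D) + E_{-4/3} + (D + ∇)) f = (5/3)x^6 + 80x^5 + (4209/4)x^4 + 3472x^3 - (12047/9)x^2 + (9926/27)x + 135317/162
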